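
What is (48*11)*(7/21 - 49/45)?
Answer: -5984/15 ≈ -398.93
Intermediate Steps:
(48*11)*(7/21 - 49/45) = 528*(7*(1/21) - 49*1/45) = 528*(1/3 - 49/45) = 528*(-34/45) = -5984/15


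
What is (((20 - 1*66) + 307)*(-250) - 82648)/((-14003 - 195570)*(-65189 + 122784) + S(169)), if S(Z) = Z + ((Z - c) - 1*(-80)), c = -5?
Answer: 73949/6035178256 ≈ 1.2253e-5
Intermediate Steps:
S(Z) = 85 + 2*Z (S(Z) = Z + ((Z - 1*(-5)) - 1*(-80)) = Z + ((Z + 5) + 80) = Z + ((5 + Z) + 80) = Z + (85 + Z) = 85 + 2*Z)
(((20 - 1*66) + 307)*(-250) - 82648)/((-14003 - 195570)*(-65189 + 122784) + S(169)) = (((20 - 1*66) + 307)*(-250) - 82648)/((-14003 - 195570)*(-65189 + 122784) + (85 + 2*169)) = (((20 - 66) + 307)*(-250) - 82648)/(-209573*57595 + (85 + 338)) = ((-46 + 307)*(-250) - 82648)/(-12070356935 + 423) = (261*(-250) - 82648)/(-12070356512) = (-65250 - 82648)*(-1/12070356512) = -147898*(-1/12070356512) = 73949/6035178256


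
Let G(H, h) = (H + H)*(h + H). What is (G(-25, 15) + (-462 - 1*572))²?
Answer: 285156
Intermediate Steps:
G(H, h) = 2*H*(H + h) (G(H, h) = (2*H)*(H + h) = 2*H*(H + h))
(G(-25, 15) + (-462 - 1*572))² = (2*(-25)*(-25 + 15) + (-462 - 1*572))² = (2*(-25)*(-10) + (-462 - 572))² = (500 - 1034)² = (-534)² = 285156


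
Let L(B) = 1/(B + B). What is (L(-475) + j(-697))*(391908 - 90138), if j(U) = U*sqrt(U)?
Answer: -30177/95 - 210333690*I*sqrt(697) ≈ -317.65 - 5.553e+9*I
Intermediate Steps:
j(U) = U**(3/2)
L(B) = 1/(2*B)
(L(-475) + j(-697))*(391908 - 90138) = ((1/2)/(-475) + (-697)**(3/2))*(391908 - 90138) = ((1/2)*(-1/475) - 697*I*sqrt(697))*301770 = (-1/950 - 697*I*sqrt(697))*301770 = -30177/95 - 210333690*I*sqrt(697)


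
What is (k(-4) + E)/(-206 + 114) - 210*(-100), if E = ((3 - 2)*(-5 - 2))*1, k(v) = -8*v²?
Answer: 1932135/92 ≈ 21001.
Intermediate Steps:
E = -7 (E = (1*(-7))*1 = -7*1 = -7)
(k(-4) + E)/(-206 + 114) - 210*(-100) = (-8*(-4)² - 7)/(-206 + 114) - 210*(-100) = (-8*16 - 7)/(-92) + 21000 = (-128 - 7)*(-1/92) + 21000 = -135*(-1/92) + 21000 = 135/92 + 21000 = 1932135/92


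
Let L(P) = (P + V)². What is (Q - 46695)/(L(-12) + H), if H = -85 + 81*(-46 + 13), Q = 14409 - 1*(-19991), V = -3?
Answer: 12295/2533 ≈ 4.8539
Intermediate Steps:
Q = 34400 (Q = 14409 + 19991 = 34400)
H = -2758 (H = -85 + 81*(-33) = -85 - 2673 = -2758)
L(P) = (-3 + P)² (L(P) = (P - 3)² = (-3 + P)²)
(Q - 46695)/(L(-12) + H) = (34400 - 46695)/((-3 - 12)² - 2758) = -12295/((-15)² - 2758) = -12295/(225 - 2758) = -12295/(-2533) = -12295*(-1/2533) = 12295/2533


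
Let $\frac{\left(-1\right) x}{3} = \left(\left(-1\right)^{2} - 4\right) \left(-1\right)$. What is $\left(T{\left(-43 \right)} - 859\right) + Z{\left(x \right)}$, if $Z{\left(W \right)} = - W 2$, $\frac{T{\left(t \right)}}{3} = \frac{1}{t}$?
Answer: $- \frac{36166}{43} \approx -841.07$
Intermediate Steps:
$T{\left(t \right)} = \frac{3}{t}$
$x = -9$ ($x = - 3 \left(\left(-1\right)^{2} - 4\right) \left(-1\right) = - 3 \left(1 - 4\right) \left(-1\right) = - 3 \left(\left(-3\right) \left(-1\right)\right) = \left(-3\right) 3 = -9$)
$Z{\left(W \right)} = - 2 W$
$\left(T{\left(-43 \right)} - 859\right) + Z{\left(x \right)} = \left(\frac{3}{-43} - 859\right) - -18 = \left(3 \left(- \frac{1}{43}\right) - 859\right) + 18 = \left(- \frac{3}{43} - 859\right) + 18 = - \frac{36940}{43} + 18 = - \frac{36166}{43}$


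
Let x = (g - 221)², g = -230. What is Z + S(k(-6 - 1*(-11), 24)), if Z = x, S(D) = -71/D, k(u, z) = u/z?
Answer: 1015301/5 ≈ 2.0306e+5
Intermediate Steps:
x = 203401 (x = (-230 - 221)² = (-451)² = 203401)
Z = 203401
Z + S(k(-6 - 1*(-11), 24)) = 203401 - 71*24/(-6 - 1*(-11)) = 203401 - 71*24/(-6 + 11) = 203401 - 71/(5*(1/24)) = 203401 - 71/5/24 = 203401 - 71*24/5 = 203401 - 1704/5 = 1015301/5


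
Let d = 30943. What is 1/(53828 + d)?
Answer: 1/84771 ≈ 1.1796e-5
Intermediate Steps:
1/(53828 + d) = 1/(53828 + 30943) = 1/84771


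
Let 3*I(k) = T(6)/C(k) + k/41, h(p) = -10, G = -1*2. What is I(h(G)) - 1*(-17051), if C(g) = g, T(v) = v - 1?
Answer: 4194485/246 ≈ 17051.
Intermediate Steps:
G = -2
T(v) = -1 + v
I(k) = k/123 + 5/(3*k) (I(k) = ((-1 + 6)/k + k/41)/3 = (5/k + k*(1/41))/3 = (5/k + k/41)/3 = k/123 + 5/(3*k))
I(h(G)) - 1*(-17051) = (1/123)*(205 + (-10)**2)/(-10) - 1*(-17051) = (1/123)*(-1/10)*(205 + 100) + 17051 = (1/123)*(-1/10)*305 + 17051 = -61/246 + 17051 = 4194485/246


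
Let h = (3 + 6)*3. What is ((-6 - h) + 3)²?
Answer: 900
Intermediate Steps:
h = 27 (h = 9*3 = 27)
((-6 - h) + 3)² = ((-6 - 1*27) + 3)² = ((-6 - 27) + 3)² = (-33 + 3)² = (-30)² = 900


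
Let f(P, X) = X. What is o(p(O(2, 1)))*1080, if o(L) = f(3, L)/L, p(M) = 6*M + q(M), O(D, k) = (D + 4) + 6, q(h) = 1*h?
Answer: 1080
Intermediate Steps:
q(h) = h
O(D, k) = 10 + D (O(D, k) = (4 + D) + 6 = 10 + D)
p(M) = 7*M (p(M) = 6*M + M = 7*M)
o(L) = 1 (o(L) = L/L = 1)
o(p(O(2, 1)))*1080 = 1*1080 = 1080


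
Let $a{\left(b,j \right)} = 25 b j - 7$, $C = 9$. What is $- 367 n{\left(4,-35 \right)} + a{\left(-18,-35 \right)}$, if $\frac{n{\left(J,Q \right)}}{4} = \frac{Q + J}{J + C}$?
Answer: $\frac{250167}{13} \approx 19244.0$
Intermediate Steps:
$a{\left(b,j \right)} = -7 + 25 b j$ ($a{\left(b,j \right)} = 25 b j - 7 = -7 + 25 b j$)
$n{\left(J,Q \right)} = \frac{4 \left(J + Q\right)}{9 + J}$ ($n{\left(J,Q \right)} = 4 \frac{Q + J}{J + 9} = 4 \frac{J + Q}{9 + J} = \frac{4 \left(J + Q\right)}{9 + J}$)
$- 367 n{\left(4,-35 \right)} + a{\left(-18,-35 \right)} = - 367 \frac{4 \left(4 - 35\right)}{9 + 4} - \left(7 + 450 \left(-35\right)\right) = - 367 \cdot 4 \cdot \frac{1}{13} \left(-31\right) + \left(-7 + 15750\right) = - 367 \cdot 4 \cdot \frac{1}{13} \left(-31\right) + 15743 = \left(-367\right) \left(- \frac{124}{13}\right) + 15743 = \frac{45508}{13} + 15743 = \frac{250167}{13}$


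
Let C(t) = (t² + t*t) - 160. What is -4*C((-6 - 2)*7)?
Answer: -24448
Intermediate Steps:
C(t) = -160 + 2*t² (C(t) = (t² + t²) - 160 = 2*t² - 160 = -160 + 2*t²)
-4*C((-6 - 2)*7) = -4*(-160 + 2*((-6 - 2)*7)²) = -4*(-160 + 2*(-8*7)²) = -4*(-160 + 2*(-56)²) = -4*(-160 + 2*3136) = -4*(-160 + 6272) = -4*6112 = -24448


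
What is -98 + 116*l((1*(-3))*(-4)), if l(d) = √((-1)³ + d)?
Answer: -98 + 116*√11 ≈ 286.73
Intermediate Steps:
l(d) = √(-1 + d)
-98 + 116*l((1*(-3))*(-4)) = -98 + 116*√(-1 + (1*(-3))*(-4)) = -98 + 116*√(-1 - 3*(-4)) = -98 + 116*√(-1 + 12) = -98 + 116*√11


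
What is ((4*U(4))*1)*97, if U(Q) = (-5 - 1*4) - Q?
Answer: -5044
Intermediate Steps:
U(Q) = -9 - Q (U(Q) = (-5 - 4) - Q = -9 - Q)
((4*U(4))*1)*97 = ((4*(-9 - 1*4))*1)*97 = ((4*(-9 - 4))*1)*97 = ((4*(-13))*1)*97 = -52*1*97 = -52*97 = -5044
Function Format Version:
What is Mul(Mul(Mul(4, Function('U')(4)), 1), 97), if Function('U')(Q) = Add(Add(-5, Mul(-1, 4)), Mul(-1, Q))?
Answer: -5044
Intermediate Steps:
Function('U')(Q) = Add(-9, Mul(-1, Q)) (Function('U')(Q) = Add(Add(-5, -4), Mul(-1, Q)) = Add(-9, Mul(-1, Q)))
Mul(Mul(Mul(4, Function('U')(4)), 1), 97) = Mul(Mul(Mul(4, Add(-9, Mul(-1, 4))), 1), 97) = Mul(Mul(Mul(4, Add(-9, -4)), 1), 97) = Mul(Mul(Mul(4, -13), 1), 97) = Mul(Mul(-52, 1), 97) = Mul(-52, 97) = -5044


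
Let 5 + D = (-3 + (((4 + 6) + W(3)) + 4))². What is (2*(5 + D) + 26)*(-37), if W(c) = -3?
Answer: -5698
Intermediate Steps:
D = 59 (D = -5 + (-3 + (((4 + 6) - 3) + 4))² = -5 + (-3 + ((10 - 3) + 4))² = -5 + (-3 + (7 + 4))² = -5 + (-3 + 11)² = -5 + 8² = -5 + 64 = 59)
(2*(5 + D) + 26)*(-37) = (2*(5 + 59) + 26)*(-37) = (2*64 + 26)*(-37) = (128 + 26)*(-37) = 154*(-37) = -5698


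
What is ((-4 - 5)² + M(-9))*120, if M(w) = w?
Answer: 8640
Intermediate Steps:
((-4 - 5)² + M(-9))*120 = ((-4 - 5)² - 9)*120 = ((-9)² - 9)*120 = (81 - 9)*120 = 72*120 = 8640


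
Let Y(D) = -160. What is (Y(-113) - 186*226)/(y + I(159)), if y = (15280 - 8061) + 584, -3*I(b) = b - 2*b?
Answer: -10549/1964 ≈ -5.3712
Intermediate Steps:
I(b) = b/3 (I(b) = -(b - 2*b)/3 = -(-1)*b/3 = b/3)
y = 7803 (y = 7219 + 584 = 7803)
(Y(-113) - 186*226)/(y + I(159)) = (-160 - 186*226)/(7803 + (⅓)*159) = (-160 - 42036)/(7803 + 53) = -42196/7856 = -42196*1/7856 = -10549/1964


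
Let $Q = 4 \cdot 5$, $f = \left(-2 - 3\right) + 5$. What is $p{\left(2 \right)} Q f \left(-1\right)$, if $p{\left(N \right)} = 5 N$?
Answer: $0$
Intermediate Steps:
$f = 0$ ($f = -5 + 5 = 0$)
$Q = 20$
$p{\left(2 \right)} Q f \left(-1\right) = 5 \cdot 2 \cdot 20 \cdot 0 \left(-1\right) = 10 \cdot 20 \cdot 0 \left(-1\right) = 200 \cdot 0 \left(-1\right) = 0 \left(-1\right) = 0$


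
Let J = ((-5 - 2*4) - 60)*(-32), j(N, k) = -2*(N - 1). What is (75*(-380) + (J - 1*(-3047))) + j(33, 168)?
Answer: -23181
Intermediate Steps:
j(N, k) = 2 - 2*N (j(N, k) = -2*(-1 + N) = 2 - 2*N)
J = 2336 (J = ((-5 - 8) - 60)*(-32) = (-13 - 60)*(-32) = -73*(-32) = 2336)
(75*(-380) + (J - 1*(-3047))) + j(33, 168) = (75*(-380) + (2336 - 1*(-3047))) + (2 - 2*33) = (-28500 + (2336 + 3047)) + (2 - 66) = (-28500 + 5383) - 64 = -23117 - 64 = -23181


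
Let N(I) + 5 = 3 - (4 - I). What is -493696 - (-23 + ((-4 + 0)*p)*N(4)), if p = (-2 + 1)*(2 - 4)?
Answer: -493689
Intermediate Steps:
N(I) = -6 + I (N(I) = -5 + (3 - (4 - I)) = -5 + (3 + (-4 + I)) = -5 + (-1 + I) = -6 + I)
p = 2 (p = -1*(-2) = 2)
-493696 - (-23 + ((-4 + 0)*p)*N(4)) = -493696 - (-23 + ((-4 + 0)*2)*(-6 + 4)) = -493696 - (-23 - 4*2*(-2)) = -493696 - (-23 - 8*(-2)) = -493696 - (-23 + 16) = -493696 - 1*(-7) = -493696 + 7 = -493689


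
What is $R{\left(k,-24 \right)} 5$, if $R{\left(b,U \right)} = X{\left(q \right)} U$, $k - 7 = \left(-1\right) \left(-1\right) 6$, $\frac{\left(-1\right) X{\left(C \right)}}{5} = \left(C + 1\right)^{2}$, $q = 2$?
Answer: $5400$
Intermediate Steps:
$X{\left(C \right)} = - 5 \left(1 + C\right)^{2}$ ($X{\left(C \right)} = - 5 \left(C + 1\right)^{2} = - 5 \left(1 + C\right)^{2}$)
$k = 13$ ($k = 7 + \left(-1\right) \left(-1\right) 6 = 7 + 1 \cdot 6 = 7 + 6 = 13$)
$R{\left(b,U \right)} = - 45 U$ ($R{\left(b,U \right)} = - 5 \left(1 + 2\right)^{2} U = - 5 \cdot 3^{2} U = \left(-5\right) 9 U = - 45 U$)
$R{\left(k,-24 \right)} 5 = \left(-45\right) \left(-24\right) 5 = 1080 \cdot 5 = 5400$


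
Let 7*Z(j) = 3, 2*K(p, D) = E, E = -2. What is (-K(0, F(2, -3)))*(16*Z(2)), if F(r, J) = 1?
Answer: 48/7 ≈ 6.8571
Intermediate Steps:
K(p, D) = -1 (K(p, D) = (½)*(-2) = -1)
Z(j) = 3/7 (Z(j) = (⅐)*3 = 3/7)
(-K(0, F(2, -3)))*(16*Z(2)) = (-1*(-1))*(16*(3/7)) = 1*(48/7) = 48/7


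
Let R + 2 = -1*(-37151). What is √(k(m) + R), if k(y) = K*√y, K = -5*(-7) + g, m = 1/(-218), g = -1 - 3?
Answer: √(1765469076 + 6758*I*√218)/218 ≈ 192.74 + 0.0054467*I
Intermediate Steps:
g = -4
m = -1/218 ≈ -0.0045872
K = 31 (K = -5*(-7) - 4 = 35 - 4 = 31)
R = 37149 (R = -2 - 1*(-37151) = -2 + 37151 = 37149)
k(y) = 31*√y
√(k(m) + R) = √(31*√(-1/218) + 37149) = √(31*(I*√218/218) + 37149) = √(31*I*√218/218 + 37149) = √(37149 + 31*I*√218/218)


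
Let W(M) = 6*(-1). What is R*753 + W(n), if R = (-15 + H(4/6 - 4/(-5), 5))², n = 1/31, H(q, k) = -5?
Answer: 301194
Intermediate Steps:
n = 1/31 ≈ 0.032258
W(M) = -6
R = 400 (R = (-15 - 5)² = (-20)² = 400)
R*753 + W(n) = 400*753 - 6 = 301200 - 6 = 301194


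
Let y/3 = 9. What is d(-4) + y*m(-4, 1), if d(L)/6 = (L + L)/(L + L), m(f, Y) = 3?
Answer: 87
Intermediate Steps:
y = 27 (y = 3*9 = 27)
d(L) = 6 (d(L) = 6*((L + L)/(L + L)) = 6*((2*L)/((2*L))) = 6*((2*L)*(1/(2*L))) = 6*1 = 6)
d(-4) + y*m(-4, 1) = 6 + 27*3 = 6 + 81 = 87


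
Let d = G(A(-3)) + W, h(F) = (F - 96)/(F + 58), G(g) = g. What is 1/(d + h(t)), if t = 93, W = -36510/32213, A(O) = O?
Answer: -4864163/20202138 ≈ -0.24077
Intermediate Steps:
W = -36510/32213 (W = -36510*1/32213 = -36510/32213 ≈ -1.1334)
h(F) = (-96 + F)/(58 + F)
d = -133149/32213 (d = -3 - 36510/32213 = -133149/32213 ≈ -4.1334)
1/(d + h(t)) = 1/(-133149/32213 + (-96 + 93)/(58 + 93)) = 1/(-133149/32213 - 3/151) = 1/(-20202138/4864163) = -4864163/20202138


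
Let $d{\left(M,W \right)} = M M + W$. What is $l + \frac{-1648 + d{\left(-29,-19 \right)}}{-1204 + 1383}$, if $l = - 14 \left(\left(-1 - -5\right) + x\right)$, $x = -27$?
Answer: $\frac{56812}{179} \approx 317.39$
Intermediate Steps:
$d{\left(M,W \right)} = W + M^{2}$ ($d{\left(M,W \right)} = M^{2} + W = W + M^{2}$)
$l = 322$ ($l = - 14 \left(\left(-1 - -5\right) - 27\right) = - 14 \left(\left(-1 + 5\right) - 27\right) = - 14 \left(4 - 27\right) = \left(-14\right) \left(-23\right) = 322$)
$l + \frac{-1648 + d{\left(-29,-19 \right)}}{-1204 + 1383} = 322 + \frac{-1648 - \left(19 - \left(-29\right)^{2}\right)}{-1204 + 1383} = 322 + \frac{-1648 + \left(-19 + 841\right)}{179} = 322 + \left(-1648 + 822\right) \frac{1}{179} = 322 - \frac{826}{179} = \frac{56812}{179}$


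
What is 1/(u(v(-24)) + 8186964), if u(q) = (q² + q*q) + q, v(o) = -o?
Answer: 1/8188140 ≈ 1.2213e-7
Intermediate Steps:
u(q) = q + 2*q² (u(q) = (q² + q²) + q = 2*q² + q = q + 2*q²)
1/(u(v(-24)) + 8186964) = 1/((-1*(-24))*(1 + 2*(-1*(-24))) + 8186964) = 1/(24*(1 + 2*24) + 8186964) = 1/(24*(1 + 48) + 8186964) = 1/(24*49 + 8186964) = 1/(1176 + 8186964) = 1/8188140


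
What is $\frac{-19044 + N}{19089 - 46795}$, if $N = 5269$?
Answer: $\frac{13775}{27706} \approx 0.49718$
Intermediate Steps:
$\frac{-19044 + N}{19089 - 46795} = \frac{-19044 + 5269}{19089 - 46795} = - \frac{13775}{-27706} = \left(-13775\right) \left(- \frac{1}{27706}\right) = \frac{13775}{27706}$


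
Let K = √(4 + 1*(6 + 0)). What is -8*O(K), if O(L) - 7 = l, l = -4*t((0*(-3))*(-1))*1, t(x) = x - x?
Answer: -56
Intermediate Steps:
t(x) = 0
K = √10 (K = √(4 + 1*6) = √(4 + 6) = √10 ≈ 3.1623)
l = 0 (l = -4*0*1 = 0*1 = 0)
O(L) = 7 (O(L) = 7 + 0 = 7)
-8*O(K) = -8*7 = -56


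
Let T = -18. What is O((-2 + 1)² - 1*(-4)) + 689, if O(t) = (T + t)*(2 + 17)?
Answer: 442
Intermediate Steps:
O(t) = -342 + 19*t (O(t) = (-18 + t)*(2 + 17) = (-18 + t)*19 = -342 + 19*t)
O((-2 + 1)² - 1*(-4)) + 689 = (-342 + 19*((-2 + 1)² - 1*(-4))) + 689 = (-342 + 19*((-1)² + 4)) + 689 = (-342 + 19*(1 + 4)) + 689 = (-342 + 19*5) + 689 = (-342 + 95) + 689 = -247 + 689 = 442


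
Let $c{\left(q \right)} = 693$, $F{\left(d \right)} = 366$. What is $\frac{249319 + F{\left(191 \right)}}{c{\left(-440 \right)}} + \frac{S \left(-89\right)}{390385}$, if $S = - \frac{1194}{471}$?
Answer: $\frac{15303329307271}{42474278385} \approx 360.3$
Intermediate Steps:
$S = - \frac{398}{157}$ ($S = \left(-1194\right) \frac{1}{471} = - \frac{398}{157} \approx -2.535$)
$\frac{249319 + F{\left(191 \right)}}{c{\left(-440 \right)}} + \frac{S \left(-89\right)}{390385} = \frac{249319 + 366}{693} + \frac{\left(- \frac{398}{157}\right) \left(-89\right)}{390385} = 249685 \cdot \frac{1}{693} + \frac{35422}{157} \cdot \frac{1}{390385} = \frac{249685}{693} + \frac{35422}{61290445} = \frac{15303329307271}{42474278385}$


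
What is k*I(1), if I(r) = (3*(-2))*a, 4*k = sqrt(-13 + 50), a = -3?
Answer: 9*sqrt(37)/2 ≈ 27.372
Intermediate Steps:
k = sqrt(37)/4 (k = sqrt(-13 + 50)/4 = sqrt(37)/4 ≈ 1.5207)
I(r) = 18 (I(r) = (3*(-2))*(-3) = -6*(-3) = 18)
k*I(1) = (sqrt(37)/4)*18 = 9*sqrt(37)/2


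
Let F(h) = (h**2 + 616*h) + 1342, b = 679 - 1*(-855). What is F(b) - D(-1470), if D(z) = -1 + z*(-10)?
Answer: 3284743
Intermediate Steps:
D(z) = -1 - 10*z
b = 1534 (b = 679 + 855 = 1534)
F(h) = 1342 + h**2 + 616*h
F(b) - D(-1470) = (1342 + 1534**2 + 616*1534) - (-1 - 10*(-1470)) = (1342 + 2353156 + 944944) - (-1 + 14700) = 3299442 - 1*14699 = 3299442 - 14699 = 3284743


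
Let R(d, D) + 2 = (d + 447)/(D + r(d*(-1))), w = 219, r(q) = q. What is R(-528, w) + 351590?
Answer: 29181795/83 ≈ 3.5159e+5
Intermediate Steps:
R(d, D) = -2 + (447 + d)/(D - d) (R(d, D) = -2 + (d + 447)/(D + d*(-1)) = -2 + (447 + d)/(D - d))
R(-528, w) + 351590 = (447 - 2*219 + 3*(-528))/(219 - 1*(-528)) + 351590 = (447 - 438 - 1584)/(219 + 528) + 351590 = -1575/747 + 351590 = (1/747)*(-1575) + 351590 = -175/83 + 351590 = 29181795/83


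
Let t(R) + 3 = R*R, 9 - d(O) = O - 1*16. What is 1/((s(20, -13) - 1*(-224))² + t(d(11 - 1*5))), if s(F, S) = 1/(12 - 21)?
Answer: 81/4089223 ≈ 1.9808e-5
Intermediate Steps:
s(F, S) = -⅑ (s(F, S) = 1/(-9) = -⅑)
d(O) = 25 - O (d(O) = 9 - (O - 1*16) = 9 - (O - 16) = 9 - (-16 + O) = 9 + (16 - O) = 25 - O)
t(R) = -3 + R² (t(R) = -3 + R*R = -3 + R²)
1/((s(20, -13) - 1*(-224))² + t(d(11 - 1*5))) = 1/((-⅑ - 1*(-224))² + (-3 + (25 - (11 - 1*5))²)) = 1/((-⅑ + 224)² + (-3 + (25 - (11 - 5))²)) = 1/((2015/9)² + (-3 + (25 - 1*6)²)) = 1/(4060225/81 + (-3 + (25 - 6)²)) = 1/(4060225/81 + (-3 + 19²)) = 1/(4060225/81 + (-3 + 361)) = 1/(4060225/81 + 358) = 1/(4089223/81) = 81/4089223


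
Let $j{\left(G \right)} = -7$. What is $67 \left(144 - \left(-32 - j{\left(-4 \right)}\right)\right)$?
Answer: $11323$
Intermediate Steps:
$67 \left(144 - \left(-32 - j{\left(-4 \right)}\right)\right) = 67 \left(144 + \left(\left(50 - 7\right) - 18\right)\right) = 67 \left(144 + \left(43 - 18\right)\right) = 67 \left(144 + 25\right) = 67 \cdot 169 = 11323$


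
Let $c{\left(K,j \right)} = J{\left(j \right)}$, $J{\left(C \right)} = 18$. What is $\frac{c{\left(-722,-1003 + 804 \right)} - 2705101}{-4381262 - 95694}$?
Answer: $\frac{2705083}{4476956} \approx 0.60422$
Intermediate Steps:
$c{\left(K,j \right)} = 18$
$\frac{c{\left(-722,-1003 + 804 \right)} - 2705101}{-4381262 - 95694} = \frac{18 - 2705101}{-4381262 - 95694} = - \frac{2705083}{-4476956} = \left(-2705083\right) \left(- \frac{1}{4476956}\right) = \frac{2705083}{4476956}$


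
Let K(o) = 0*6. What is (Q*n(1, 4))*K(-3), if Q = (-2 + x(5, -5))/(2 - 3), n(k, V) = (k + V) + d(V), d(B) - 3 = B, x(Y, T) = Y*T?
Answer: 0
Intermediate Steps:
x(Y, T) = T*Y
d(B) = 3 + B
n(k, V) = 3 + k + 2*V (n(k, V) = (k + V) + (3 + V) = (V + k) + (3 + V) = 3 + k + 2*V)
K(o) = 0
Q = 27 (Q = (-2 - 5*5)/(2 - 3) = (-2 - 25)/(-1) = -27*(-1) = 27)
(Q*n(1, 4))*K(-3) = (27*(3 + 1 + 2*4))*0 = (27*(3 + 1 + 8))*0 = (27*12)*0 = 324*0 = 0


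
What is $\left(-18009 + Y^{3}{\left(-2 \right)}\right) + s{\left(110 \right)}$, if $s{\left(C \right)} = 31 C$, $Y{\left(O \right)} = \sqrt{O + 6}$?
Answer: $-14591$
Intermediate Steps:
$Y{\left(O \right)} = \sqrt{6 + O}$
$\left(-18009 + Y^{3}{\left(-2 \right)}\right) + s{\left(110 \right)} = \left(-18009 + \left(\sqrt{6 - 2}\right)^{3}\right) + 31 \cdot 110 = \left(-18009 + \left(\sqrt{4}\right)^{3}\right) + 3410 = \left(-18009 + 2^{3}\right) + 3410 = \left(-18009 + 8\right) + 3410 = -18001 + 3410 = -14591$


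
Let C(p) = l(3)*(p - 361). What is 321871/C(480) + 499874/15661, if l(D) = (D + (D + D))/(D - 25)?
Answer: -110362713028/16772931 ≈ -6579.8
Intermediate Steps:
l(D) = 3*D/(-25 + D) (l(D) = (D + 2*D)/(-25 + D) = (3*D)/(-25 + D) = 3*D/(-25 + D))
C(p) = 3249/22 - 9*p/22 (C(p) = (3*3/(-25 + 3))*(p - 361) = (3*3/(-22))*(-361 + p) = (3*3*(-1/22))*(-361 + p) = -9*(-361 + p)/22 = 3249/22 - 9*p/22)
321871/C(480) + 499874/15661 = 321871/(3249/22 - 9/22*480) + 499874/15661 = 321871/(3249/22 - 2160/11) + 499874*(1/15661) = 321871/(-1071/22) + 499874/15661 = 321871*(-22/1071) + 499874/15661 = -7081162/1071 + 499874/15661 = -110362713028/16772931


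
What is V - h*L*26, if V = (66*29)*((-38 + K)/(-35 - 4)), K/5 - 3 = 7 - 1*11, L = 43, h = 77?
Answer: -1091684/13 ≈ -83976.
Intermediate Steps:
K = -5 (K = 15 + 5*(7 - 1*11) = 15 + 5*(7 - 11) = 15 + 5*(-4) = 15 - 20 = -5)
V = 27434/13 (V = (66*29)*((-38 - 5)/(-35 - 4)) = 1914*(-43/(-39)) = 1914*(-43*(-1/39)) = 1914*(43/39) = 27434/13 ≈ 2110.3)
V - h*L*26 = 27434/13 - 77*43*26 = 27434/13 - 3311*26 = 27434/13 - 1*86086 = 27434/13 - 86086 = -1091684/13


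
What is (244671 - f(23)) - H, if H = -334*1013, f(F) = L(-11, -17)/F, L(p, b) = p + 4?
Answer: 13409306/23 ≈ 5.8301e+5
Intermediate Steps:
L(p, b) = 4 + p
f(F) = -7/F (f(F) = (4 - 11)/F = -7/F)
H = -338342
(244671 - f(23)) - H = (244671 - (-7)/23) - 1*(-338342) = (244671 - (-7)/23) + 338342 = (244671 - 1*(-7/23)) + 338342 = (244671 + 7/23) + 338342 = 5627440/23 + 338342 = 13409306/23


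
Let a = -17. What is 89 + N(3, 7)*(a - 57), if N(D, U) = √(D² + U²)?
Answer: 89 - 74*√58 ≈ -474.57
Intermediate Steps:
89 + N(3, 7)*(a - 57) = 89 + √(3² + 7²)*(-17 - 57) = 89 + √(9 + 49)*(-74) = 89 + √58*(-74) = 89 - 74*√58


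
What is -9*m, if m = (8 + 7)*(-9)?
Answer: 1215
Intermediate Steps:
m = -135 (m = 15*(-9) = -135)
-9*m = -9*(-135) = 1215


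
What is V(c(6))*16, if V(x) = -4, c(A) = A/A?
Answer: -64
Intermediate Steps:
c(A) = 1
V(c(6))*16 = -4*16 = -64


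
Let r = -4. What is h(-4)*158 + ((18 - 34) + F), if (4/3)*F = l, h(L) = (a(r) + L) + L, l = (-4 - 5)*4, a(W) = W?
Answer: -1939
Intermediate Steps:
l = -36 (l = -9*4 = -36)
h(L) = -4 + 2*L (h(L) = (-4 + L) + L = -4 + 2*L)
F = -27 (F = (3/4)*(-36) = -27)
h(-4)*158 + ((18 - 34) + F) = (-4 + 2*(-4))*158 + ((18 - 34) - 27) = (-4 - 8)*158 + (-16 - 27) = -12*158 - 43 = -1896 - 43 = -1939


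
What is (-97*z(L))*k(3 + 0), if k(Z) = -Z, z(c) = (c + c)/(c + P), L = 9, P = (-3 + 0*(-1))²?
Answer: 291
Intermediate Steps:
P = 9 (P = (-3 + 0)² = (-3)² = 9)
z(c) = 2*c/(9 + c) (z(c) = (c + c)/(c + 9) = (2*c)/(9 + c) = 2*c/(9 + c))
(-97*z(L))*k(3 + 0) = (-194*9/(9 + 9))*(-(3 + 0)) = (-194*9/18)*(-1*3) = -194*9/18*(-3) = -97*1*(-3) = -97*(-3) = 291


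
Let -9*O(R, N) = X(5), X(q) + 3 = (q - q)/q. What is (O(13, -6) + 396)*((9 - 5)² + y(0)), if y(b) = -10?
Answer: 2378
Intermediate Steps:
X(q) = -3 (X(q) = -3 + (q - q)/q = -3 + 0/q = -3 + 0 = -3)
O(R, N) = ⅓ (O(R, N) = -⅑*(-3) = ⅓)
(O(13, -6) + 396)*((9 - 5)² + y(0)) = (⅓ + 396)*((9 - 5)² - 10) = 1189*(4² - 10)/3 = 1189*(16 - 10)/3 = (1189/3)*6 = 2378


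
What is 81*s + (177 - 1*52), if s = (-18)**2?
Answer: 26369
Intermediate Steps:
s = 324
81*s + (177 - 1*52) = 81*324 + (177 - 1*52) = 26244 + (177 - 52) = 26244 + 125 = 26369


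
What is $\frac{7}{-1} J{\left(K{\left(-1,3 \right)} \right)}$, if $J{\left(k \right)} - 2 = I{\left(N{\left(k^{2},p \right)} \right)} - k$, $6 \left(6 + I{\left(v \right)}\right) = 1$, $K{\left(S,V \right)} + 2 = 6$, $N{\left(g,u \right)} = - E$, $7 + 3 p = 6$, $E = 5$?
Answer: $\frac{329}{6} \approx 54.833$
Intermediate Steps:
$p = - \frac{1}{3}$ ($p = - \frac{7}{3} + \frac{1}{3} \cdot 6 = - \frac{7}{3} + 2 = - \frac{1}{3} \approx -0.33333$)
$N{\left(g,u \right)} = -5$ ($N{\left(g,u \right)} = \left(-1\right) 5 = -5$)
$K{\left(S,V \right)} = 4$ ($K{\left(S,V \right)} = -2 + 6 = 4$)
$I{\left(v \right)} = - \frac{35}{6}$ ($I{\left(v \right)} = -6 + \frac{1}{6} \cdot 1 = -6 + \frac{1}{6} = - \frac{35}{6}$)
$J{\left(k \right)} = - \frac{23}{6} - k$ ($J{\left(k \right)} = 2 - \left(\frac{35}{6} + k\right) = - \frac{23}{6} - k$)
$\frac{7}{-1} J{\left(K{\left(-1,3 \right)} \right)} = \frac{7}{-1} \left(- \frac{23}{6} - 4\right) = 7 \left(-1\right) \left(- \frac{23}{6} - 4\right) = \left(-7\right) \left(- \frac{47}{6}\right) = \frac{329}{6}$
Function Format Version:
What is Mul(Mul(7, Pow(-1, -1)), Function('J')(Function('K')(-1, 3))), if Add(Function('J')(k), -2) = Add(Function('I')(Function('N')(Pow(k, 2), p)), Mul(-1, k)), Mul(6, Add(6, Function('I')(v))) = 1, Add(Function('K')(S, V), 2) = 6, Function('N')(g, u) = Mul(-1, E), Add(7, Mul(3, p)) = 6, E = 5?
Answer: Rational(329, 6) ≈ 54.833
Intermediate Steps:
p = Rational(-1, 3) (p = Add(Rational(-7, 3), Mul(Rational(1, 3), 6)) = Add(Rational(-7, 3), 2) = Rational(-1, 3) ≈ -0.33333)
Function('N')(g, u) = -5 (Function('N')(g, u) = Mul(-1, 5) = -5)
Function('K')(S, V) = 4 (Function('K')(S, V) = Add(-2, 6) = 4)
Function('I')(v) = Rational(-35, 6) (Function('I')(v) = Add(-6, Mul(Rational(1, 6), 1)) = Add(-6, Rational(1, 6)) = Rational(-35, 6))
Function('J')(k) = Add(Rational(-23, 6), Mul(-1, k)) (Function('J')(k) = Add(2, Add(Rational(-35, 6), Mul(-1, k))) = Add(Rational(-23, 6), Mul(-1, k)))
Mul(Mul(7, Pow(-1, -1)), Function('J')(Function('K')(-1, 3))) = Mul(Mul(7, Pow(-1, -1)), Add(Rational(-23, 6), Mul(-1, 4))) = Mul(Mul(7, -1), Add(Rational(-23, 6), -4)) = Mul(-7, Rational(-47, 6)) = Rational(329, 6)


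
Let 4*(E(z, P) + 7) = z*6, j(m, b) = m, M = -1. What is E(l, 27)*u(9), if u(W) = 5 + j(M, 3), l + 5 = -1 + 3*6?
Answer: 44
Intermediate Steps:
l = 12 (l = -5 + (-1 + 3*6) = -5 + (-1 + 18) = -5 + 17 = 12)
u(W) = 4 (u(W) = 5 - 1 = 4)
E(z, P) = -7 + 3*z/2 (E(z, P) = -7 + (z*6)/4 = -7 + (6*z)/4 = -7 + 3*z/2)
E(l, 27)*u(9) = (-7 + (3/2)*12)*4 = (-7 + 18)*4 = 11*4 = 44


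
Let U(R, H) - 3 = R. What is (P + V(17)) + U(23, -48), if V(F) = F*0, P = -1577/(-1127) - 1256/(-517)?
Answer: 17379955/582659 ≈ 29.829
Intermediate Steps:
U(R, H) = 3 + R
P = 2230821/582659 (P = -1577*(-1/1127) - 1256*(-1/517) = 1577/1127 + 1256/517 = 2230821/582659 ≈ 3.8287)
V(F) = 0
(P + V(17)) + U(23, -48) = (2230821/582659 + 0) + (3 + 23) = 2230821/582659 + 26 = 17379955/582659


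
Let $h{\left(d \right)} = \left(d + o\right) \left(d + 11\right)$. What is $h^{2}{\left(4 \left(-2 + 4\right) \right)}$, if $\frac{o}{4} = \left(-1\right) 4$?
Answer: $23104$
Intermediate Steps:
$o = -16$ ($o = 4 \left(\left(-1\right) 4\right) = 4 \left(-4\right) = -16$)
$h{\left(d \right)} = \left(-16 + d\right) \left(11 + d\right)$ ($h{\left(d \right)} = \left(d - 16\right) \left(d + 11\right) = \left(-16 + d\right) \left(11 + d\right)$)
$h^{2}{\left(4 \left(-2 + 4\right) \right)} = \left(-176 + \left(4 \left(-2 + 4\right)\right)^{2} - 5 \cdot 4 \left(-2 + 4\right)\right)^{2} = \left(-176 + \left(4 \cdot 2\right)^{2} - 5 \cdot 4 \cdot 2\right)^{2} = \left(-176 + 8^{2} - 40\right)^{2} = \left(-176 + 64 - 40\right)^{2} = \left(-152\right)^{2} = 23104$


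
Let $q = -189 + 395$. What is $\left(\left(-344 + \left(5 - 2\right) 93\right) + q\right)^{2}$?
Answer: $19881$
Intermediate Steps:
$q = 206$
$\left(\left(-344 + \left(5 - 2\right) 93\right) + q\right)^{2} = \left(\left(-344 + \left(5 - 2\right) 93\right) + 206\right)^{2} = \left(\left(-344 + 3 \cdot 93\right) + 206\right)^{2} = \left(\left(-344 + 279\right) + 206\right)^{2} = \left(-65 + 206\right)^{2} = 141^{2} = 19881$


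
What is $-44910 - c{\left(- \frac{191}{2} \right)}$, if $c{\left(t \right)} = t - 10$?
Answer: $- \frac{89609}{2} \approx -44805.0$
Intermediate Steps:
$c{\left(t \right)} = -10 + t$
$-44910 - c{\left(- \frac{191}{2} \right)} = -44910 - \left(-10 - \frac{191}{2}\right) = -44910 - - \frac{211}{2} = -44910 + \frac{211}{2} = - \frac{89609}{2}$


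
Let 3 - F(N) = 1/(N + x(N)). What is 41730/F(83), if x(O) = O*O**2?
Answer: 23864135100/1715609 ≈ 13910.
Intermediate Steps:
x(O) = O**3
F(N) = 3 - 1/(N + N**3)
41730/F(83) = 41730/(((-1 + 3*83 + 3*83**3)/(83 + 83**3))) = 41730/(((-1 + 249 + 3*571787)/(83 + 571787))) = 41730/(((-1 + 249 + 1715361)/571870)) = 41730/(((1/571870)*1715609)) = 41730/(1715609/571870) = 41730*(571870/1715609) = 23864135100/1715609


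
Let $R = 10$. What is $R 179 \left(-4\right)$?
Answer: $-7160$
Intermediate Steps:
$R 179 \left(-4\right) = 10 \cdot 179 \left(-4\right) = 10 \left(-716\right) = -7160$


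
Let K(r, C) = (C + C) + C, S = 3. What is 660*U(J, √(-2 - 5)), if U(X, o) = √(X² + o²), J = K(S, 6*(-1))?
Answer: 660*√317 ≈ 11751.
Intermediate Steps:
K(r, C) = 3*C (K(r, C) = 2*C + C = 3*C)
J = -18 (J = 3*(6*(-1)) = 3*(-6) = -18)
660*U(J, √(-2 - 5)) = 660*√((-18)² + (√(-2 - 5))²) = 660*√(324 + (√(-7))²) = 660*√(324 + (I*√7)²) = 660*√(324 - 7) = 660*√317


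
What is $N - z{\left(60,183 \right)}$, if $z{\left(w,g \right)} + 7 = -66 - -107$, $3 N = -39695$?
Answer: $- \frac{39797}{3} \approx -13266.0$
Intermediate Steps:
$N = - \frac{39695}{3}$ ($N = \frac{1}{3} \left(-39695\right) = - \frac{39695}{3} \approx -13232.0$)
$z{\left(w,g \right)} = 34$ ($z{\left(w,g \right)} = -7 - -41 = -7 + \left(-66 + 107\right) = -7 + 41 = 34$)
$N - z{\left(60,183 \right)} = - \frac{39695}{3} - 34 = - \frac{39797}{3}$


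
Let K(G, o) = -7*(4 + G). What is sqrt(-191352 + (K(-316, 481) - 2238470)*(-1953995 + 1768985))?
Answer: 42*sqrt(234543697) ≈ 6.4322e+5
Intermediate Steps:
K(G, o) = -28 - 7*G
sqrt(-191352 + (K(-316, 481) - 2238470)*(-1953995 + 1768985)) = sqrt(-191352 + ((-28 - 7*(-316)) - 2238470)*(-1953995 + 1768985)) = sqrt(-191352 + ((-28 + 2212) - 2238470)*(-185010)) = sqrt(-191352 + (2184 - 2238470)*(-185010)) = sqrt(-191352 - 2236286*(-185010)) = sqrt(-191352 + 413735272860) = sqrt(413735081508) = 42*sqrt(234543697)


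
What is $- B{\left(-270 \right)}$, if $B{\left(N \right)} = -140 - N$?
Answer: $-130$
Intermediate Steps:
$- B{\left(-270 \right)} = - (-140 - -270) = - (-140 + 270) = \left(-1\right) 130 = -130$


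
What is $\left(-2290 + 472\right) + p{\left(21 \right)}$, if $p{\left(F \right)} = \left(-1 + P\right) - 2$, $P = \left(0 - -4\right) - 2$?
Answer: $-1819$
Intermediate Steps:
$P = 2$ ($P = \left(0 + 4\right) - 2 = 4 - 2 = 2$)
$p{\left(F \right)} = -1$ ($p{\left(F \right)} = \left(-1 + 2\right) - 2 = 1 - 2 = -1$)
$\left(-2290 + 472\right) + p{\left(21 \right)} = \left(-2290 + 472\right) - 1 = -1818 - 1 = -1819$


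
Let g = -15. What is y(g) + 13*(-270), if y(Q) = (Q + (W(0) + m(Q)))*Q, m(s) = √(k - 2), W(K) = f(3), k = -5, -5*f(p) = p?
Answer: -3276 - 15*I*√7 ≈ -3276.0 - 39.686*I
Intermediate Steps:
f(p) = -p/5
W(K) = -⅗ (W(K) = -⅕*3 = -⅗)
m(s) = I*√7 (m(s) = √(-5 - 2) = √(-7) = I*√7)
y(Q) = Q*(-⅗ + Q + I*√7) (y(Q) = (Q + (-⅗ + I*√7))*Q = (-⅗ + Q + I*√7)*Q = Q*(-⅗ + Q + I*√7))
y(g) + 13*(-270) = (⅕)*(-15)*(-3 + 5*(-15) + 5*I*√7) + 13*(-270) = (⅕)*(-15)*(-3 - 75 + 5*I*√7) - 3510 = (⅕)*(-15)*(-78 + 5*I*√7) - 3510 = (234 - 15*I*√7) - 3510 = -3276 - 15*I*√7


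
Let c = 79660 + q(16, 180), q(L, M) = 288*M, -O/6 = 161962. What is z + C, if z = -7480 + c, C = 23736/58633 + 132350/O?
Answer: 3533207707940081/28488953838 ≈ 1.2402e+5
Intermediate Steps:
O = -971772 (O = -6*161962 = -971772)
C = 7652951321/28488953838 (C = 23736/58633 + 132350/(-971772) = 23736*(1/58633) + 132350*(-1/971772) = 23736/58633 - 66175/485886 = 7652951321/28488953838 ≈ 0.26863)
c = 131500 (c = 79660 + 288*180 = 79660 + 51840 = 131500)
z = 124020 (z = -7480 + 131500 = 124020)
z + C = 124020 + 7652951321/28488953838 = 3533207707940081/28488953838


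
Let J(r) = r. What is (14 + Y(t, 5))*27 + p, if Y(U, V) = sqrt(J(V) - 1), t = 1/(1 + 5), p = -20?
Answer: 412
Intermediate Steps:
t = 1/6 ≈ 0.16667
Y(U, V) = sqrt(-1 + V) (Y(U, V) = sqrt(V - 1) = sqrt(-1 + V))
(14 + Y(t, 5))*27 + p = (14 + sqrt(-1 + 5))*27 - 20 = (14 + sqrt(4))*27 - 20 = (14 + 2)*27 - 20 = 16*27 - 20 = 432 - 20 = 412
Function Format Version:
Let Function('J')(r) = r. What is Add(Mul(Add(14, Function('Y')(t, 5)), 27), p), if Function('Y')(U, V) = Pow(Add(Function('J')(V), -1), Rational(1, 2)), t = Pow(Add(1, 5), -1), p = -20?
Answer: 412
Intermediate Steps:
t = Rational(1, 6) (t = Pow(6, -1) = Rational(1, 6) ≈ 0.16667)
Function('Y')(U, V) = Pow(Add(-1, V), Rational(1, 2)) (Function('Y')(U, V) = Pow(Add(V, -1), Rational(1, 2)) = Pow(Add(-1, V), Rational(1, 2)))
Add(Mul(Add(14, Function('Y')(t, 5)), 27), p) = Add(Mul(Add(14, Pow(Add(-1, 5), Rational(1, 2))), 27), -20) = Add(Mul(Add(14, Pow(4, Rational(1, 2))), 27), -20) = Add(Mul(Add(14, 2), 27), -20) = Add(Mul(16, 27), -20) = Add(432, -20) = 412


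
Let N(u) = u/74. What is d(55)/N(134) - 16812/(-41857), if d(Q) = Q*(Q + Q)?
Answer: 9370815854/2804419 ≈ 3341.4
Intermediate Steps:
d(Q) = 2*Q² (d(Q) = Q*(2*Q) = 2*Q²)
N(u) = u/74 (N(u) = u*(1/74) = u/74)
d(55)/N(134) - 16812/(-41857) = (2*55²)/(((1/74)*134)) - 16812/(-41857) = (2*3025)/(67/37) - 16812*(-1/41857) = 6050*(37/67) + 16812/41857 = 223850/67 + 16812/41857 = 9370815854/2804419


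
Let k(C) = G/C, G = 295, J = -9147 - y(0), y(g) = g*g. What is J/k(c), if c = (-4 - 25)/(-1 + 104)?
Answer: 265263/30385 ≈ 8.7301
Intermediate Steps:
y(g) = g**2
J = -9147 (J = -9147 - 1*0**2 = -9147 - 1*0 = -9147 + 0 = -9147)
c = -29/103 ≈ -0.28155
k(C) = 295/C
J/k(c) = -9147/(295/(-29/103)) = -9147/(295*(-103/29)) = -9147/(-30385/29) = -9147*(-29/30385) = 265263/30385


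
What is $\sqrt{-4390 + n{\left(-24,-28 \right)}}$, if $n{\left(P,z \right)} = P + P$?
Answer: $i \sqrt{4438} \approx 66.618 i$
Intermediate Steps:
$n{\left(P,z \right)} = 2 P$
$\sqrt{-4390 + n{\left(-24,-28 \right)}} = \sqrt{-4390 + 2 \left(-24\right)} = \sqrt{-4390 - 48} = \sqrt{-4438} = i \sqrt{4438}$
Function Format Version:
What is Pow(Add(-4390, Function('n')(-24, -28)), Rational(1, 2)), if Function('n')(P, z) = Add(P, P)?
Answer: Mul(I, Pow(4438, Rational(1, 2))) ≈ Mul(66.618, I)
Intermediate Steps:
Function('n')(P, z) = Mul(2, P)
Pow(Add(-4390, Function('n')(-24, -28)), Rational(1, 2)) = Pow(Add(-4390, Mul(2, -24)), Rational(1, 2)) = Pow(Add(-4390, -48), Rational(1, 2)) = Pow(-4438, Rational(1, 2)) = Mul(I, Pow(4438, Rational(1, 2)))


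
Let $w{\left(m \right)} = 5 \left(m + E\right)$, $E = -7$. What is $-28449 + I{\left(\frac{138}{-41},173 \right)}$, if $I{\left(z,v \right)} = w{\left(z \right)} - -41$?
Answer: $- \frac{1166853}{41} \approx -28460.0$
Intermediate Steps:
$w{\left(m \right)} = -35 + 5 m$ ($w{\left(m \right)} = 5 \left(m - 7\right) = 5 \left(-7 + m\right) = -35 + 5 m$)
$I{\left(z,v \right)} = 6 + 5 z$ ($I{\left(z,v \right)} = \left(-35 + 5 z\right) - -41 = \left(-35 + 5 z\right) + 41 = 6 + 5 z$)
$-28449 + I{\left(\frac{138}{-41},173 \right)} = -28449 + \left(6 + 5 \frac{138}{-41}\right) = -28449 + \left(6 + 5 \cdot 138 \left(- \frac{1}{41}\right)\right) = -28449 + \left(6 + 5 \left(- \frac{138}{41}\right)\right) = -28449 + \left(6 - \frac{690}{41}\right) = -28449 - \frac{444}{41} = - \frac{1166853}{41}$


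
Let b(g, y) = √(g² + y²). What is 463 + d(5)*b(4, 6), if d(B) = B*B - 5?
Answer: 463 + 40*√13 ≈ 607.22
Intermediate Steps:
d(B) = -5 + B² (d(B) = B² - 5 = -5 + B²)
463 + d(5)*b(4, 6) = 463 + (-5 + 5²)*√(4² + 6²) = 463 + (-5 + 25)*√(16 + 36) = 463 + 20*√52 = 463 + 20*(2*√13) = 463 + 40*√13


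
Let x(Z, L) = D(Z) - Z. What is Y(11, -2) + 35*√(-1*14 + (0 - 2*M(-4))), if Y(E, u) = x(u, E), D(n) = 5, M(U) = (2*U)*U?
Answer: 7 + 35*I*√78 ≈ 7.0 + 309.11*I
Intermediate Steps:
M(U) = 2*U²
x(Z, L) = 5 - Z
Y(E, u) = 5 - u
Y(11, -2) + 35*√(-1*14 + (0 - 2*M(-4))) = (5 - 1*(-2)) + 35*√(-1*14 + (0 - 4*(-4)²)) = (5 + 2) + 35*√(-14 + (0 - 4*16)) = 7 + 35*√(-14 + (0 - 2*32)) = 7 + 35*√(-14 + (0 - 64)) = 7 + 35*√(-14 - 64) = 7 + 35*√(-78) = 7 + 35*(I*√78) = 7 + 35*I*√78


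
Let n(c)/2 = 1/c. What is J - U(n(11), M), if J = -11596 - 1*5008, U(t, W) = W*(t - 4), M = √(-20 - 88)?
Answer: -16604 + 252*I*√3/11 ≈ -16604.0 + 39.68*I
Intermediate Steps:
n(c) = 2/c
M = 6*I*√3 (M = √(-108) = 6*I*√3 ≈ 10.392*I)
U(t, W) = W*(-4 + t)
J = -16604 (J = -11596 - 5008 = -16604)
J - U(n(11), M) = -16604 - 6*I*√3*(-4 + 2/11) = -16604 - 6*I*√3*(-42)/11 = -16604 - (-252)*I*√3/11 = -16604 + 252*I*√3/11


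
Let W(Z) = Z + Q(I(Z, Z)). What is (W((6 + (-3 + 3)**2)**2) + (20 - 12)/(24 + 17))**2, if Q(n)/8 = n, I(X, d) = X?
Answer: 176677264/1681 ≈ 1.0510e+5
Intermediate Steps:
Q(n) = 8*n
W(Z) = 9*Z (W(Z) = Z + 8*Z = 9*Z)
(W((6 + (-3 + 3)**2)**2) + (20 - 12)/(24 + 17))**2 = (9*(6 + (-3 + 3)**2)**2 + (20 - 12)/(24 + 17))**2 = (9*(6 + 0**2)**2 + 8/41)**2 = (9*(6 + 0)**2 + 8*(1/41))**2 = (9*6**2 + 8/41)**2 = (9*36 + 8/41)**2 = (324 + 8/41)**2 = (13292/41)**2 = 176677264/1681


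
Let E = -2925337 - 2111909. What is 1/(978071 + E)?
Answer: -1/4059175 ≈ -2.4636e-7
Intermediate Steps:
E = -5037246
1/(978071 + E) = 1/(978071 - 5037246) = 1/(-4059175) = -1/4059175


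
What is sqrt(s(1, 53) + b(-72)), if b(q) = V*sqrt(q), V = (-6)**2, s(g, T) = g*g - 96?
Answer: sqrt(-95 + 216*I*sqrt(2)) ≈ 10.604 + 14.403*I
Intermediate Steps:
s(g, T) = -96 + g**2 (s(g, T) = g**2 - 96 = -96 + g**2)
V = 36
b(q) = 36*sqrt(q)
sqrt(s(1, 53) + b(-72)) = sqrt((-96 + 1**2) + 36*sqrt(-72)) = sqrt((-96 + 1) + 36*(6*I*sqrt(2))) = sqrt(-95 + 216*I*sqrt(2))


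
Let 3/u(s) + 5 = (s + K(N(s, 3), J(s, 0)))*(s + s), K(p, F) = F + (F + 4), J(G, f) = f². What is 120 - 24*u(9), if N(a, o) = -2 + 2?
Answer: 27408/229 ≈ 119.69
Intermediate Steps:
N(a, o) = 0
K(p, F) = 4 + 2*F (K(p, F) = F + (4 + F) = 4 + 2*F)
u(s) = 3/(-5 + 2*s*(4 + s)) (u(s) = 3/(-5 + (s + (4 + 2*0²))*(s + s)) = 3/(-5 + (s + (4 + 2*0))*(2*s)) = 3/(-5 + (s + (4 + 0))*(2*s)) = 3/(-5 + (s + 4)*(2*s)) = 3/(-5 + (4 + s)*(2*s)) = 3/(-5 + 2*s*(4 + s)))
120 - 24*u(9) = 120 - 72/(-5 + 2*9² + 8*9) = 120 - 72/(-5 + 2*81 + 72) = 120 - 72/(-5 + 162 + 72) = 120 - 72/229 = 27408/229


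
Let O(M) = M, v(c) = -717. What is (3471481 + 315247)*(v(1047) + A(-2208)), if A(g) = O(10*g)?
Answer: -86326038216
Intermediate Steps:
A(g) = 10*g
(3471481 + 315247)*(v(1047) + A(-2208)) = (3471481 + 315247)*(-717 + 10*(-2208)) = 3786728*(-717 - 22080) = 3786728*(-22797) = -86326038216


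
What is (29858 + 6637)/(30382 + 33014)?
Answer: 4055/7044 ≈ 0.57567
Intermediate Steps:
(29858 + 6637)/(30382 + 33014) = 36495/63396 = 36495*(1/63396) = 4055/7044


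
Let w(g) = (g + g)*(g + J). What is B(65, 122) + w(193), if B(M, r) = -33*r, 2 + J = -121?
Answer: 22994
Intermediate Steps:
J = -123 (J = -2 - 121 = -123)
w(g) = 2*g*(-123 + g) (w(g) = (g + g)*(g - 123) = (2*g)*(-123 + g) = 2*g*(-123 + g))
B(65, 122) + w(193) = -33*122 + 2*193*(-123 + 193) = -4026 + 2*193*70 = -4026 + 27020 = 22994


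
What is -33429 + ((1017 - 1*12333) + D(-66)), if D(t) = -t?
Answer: -44679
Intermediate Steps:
-33429 + ((1017 - 1*12333) + D(-66)) = -33429 + ((1017 - 1*12333) - 1*(-66)) = -33429 + ((1017 - 12333) + 66) = -33429 + (-11316 + 66) = -33429 - 11250 = -44679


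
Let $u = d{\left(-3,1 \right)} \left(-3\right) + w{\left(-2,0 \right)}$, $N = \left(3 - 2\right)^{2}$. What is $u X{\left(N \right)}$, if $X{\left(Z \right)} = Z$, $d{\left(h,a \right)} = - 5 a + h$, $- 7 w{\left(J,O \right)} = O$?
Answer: $24$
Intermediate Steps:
$w{\left(J,O \right)} = - \frac{O}{7}$
$d{\left(h,a \right)} = h - 5 a$
$N = 1$ ($N = 1^{2} = 1$)
$u = 24$ ($u = \left(-3 - 5\right) \left(-3\right) - 0 = \left(-3 - 5\right) \left(-3\right) + 0 = \left(-8\right) \left(-3\right) + 0 = 24 + 0 = 24$)
$u X{\left(N \right)} = 24 \cdot 1 = 24$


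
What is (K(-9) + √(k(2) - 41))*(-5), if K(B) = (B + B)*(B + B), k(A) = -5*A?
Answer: -1620 - 5*I*√51 ≈ -1620.0 - 35.707*I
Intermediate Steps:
K(B) = 4*B² (K(B) = (2*B)*(2*B) = 4*B²)
(K(-9) + √(k(2) - 41))*(-5) = (4*(-9)² + √(-5*2 - 41))*(-5) = (4*81 + √(-10 - 41))*(-5) = (324 + √(-51))*(-5) = (324 + I*√51)*(-5) = -1620 - 5*I*√51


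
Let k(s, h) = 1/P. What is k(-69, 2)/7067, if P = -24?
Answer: -1/169608 ≈ -5.8959e-6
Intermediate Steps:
k(s, h) = -1/24 (k(s, h) = 1/(-24) = -1/24)
k(-69, 2)/7067 = -1/24/7067 = -1/24*1/7067 = -1/169608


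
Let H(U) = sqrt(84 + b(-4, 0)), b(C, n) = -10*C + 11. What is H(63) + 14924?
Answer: 14924 + 3*sqrt(15) ≈ 14936.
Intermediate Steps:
b(C, n) = 11 - 10*C
H(U) = 3*sqrt(15) (H(U) = sqrt(84 + (11 - 10*(-4))) = sqrt(84 + (11 + 40)) = sqrt(84 + 51) = sqrt(135) = 3*sqrt(15))
H(63) + 14924 = 3*sqrt(15) + 14924 = 14924 + 3*sqrt(15)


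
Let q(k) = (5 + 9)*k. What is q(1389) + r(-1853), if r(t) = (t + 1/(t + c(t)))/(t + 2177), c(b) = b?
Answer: 7780933535/400248 ≈ 19440.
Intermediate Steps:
q(k) = 14*k
r(t) = (t + 1/(2*t))/(2177 + t) (r(t) = (t + 1/(t + t))/(t + 2177) = (t + 1/(2*t))/(2177 + t))
q(1389) + r(-1853) = 14*1389 + (½ + (-1853)²)/((-1853)*(2177 - 1853)) = 19446 - 1/1853*(½ + 3433609)/324 = 19446 - 1/1853*1/324*6867219/2 = 19446 - 2289073/400248 = 7780933535/400248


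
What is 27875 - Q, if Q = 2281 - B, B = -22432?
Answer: 3162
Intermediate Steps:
Q = 24713 (Q = 2281 - 1*(-22432) = 2281 + 22432 = 24713)
27875 - Q = 27875 - 1*24713 = 27875 - 24713 = 3162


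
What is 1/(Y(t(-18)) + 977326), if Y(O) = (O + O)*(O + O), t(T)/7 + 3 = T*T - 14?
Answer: 1/19450130 ≈ 5.1414e-8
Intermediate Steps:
t(T) = -119 + 7*T² (t(T) = -21 + 7*(T*T - 14) = -21 + 7*(T² - 14) = -21 + 7*(-14 + T²) = -21 + (-98 + 7*T²) = -119 + 7*T²)
Y(O) = 4*O² (Y(O) = (2*O)*(2*O) = 4*O²)
1/(Y(t(-18)) + 977326) = 1/(4*(-119 + 7*(-18)²)² + 977326) = 1/(4*(-119 + 7*324)² + 977326) = 1/(4*(-119 + 2268)² + 977326) = 1/(4*2149² + 977326) = 1/(4*4618201 + 977326) = 1/(18472804 + 977326) = 1/19450130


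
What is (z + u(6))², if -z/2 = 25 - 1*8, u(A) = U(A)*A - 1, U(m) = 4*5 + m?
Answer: 14641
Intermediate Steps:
U(m) = 20 + m
u(A) = -1 + A*(20 + A) (u(A) = (20 + A)*A - 1 = A*(20 + A) - 1 = -1 + A*(20 + A))
z = -34 (z = -2*(25 - 1*8) = -2*(25 - 8) = -2*17 = -34)
(z + u(6))² = (-34 + (-1 + 6*(20 + 6)))² = (-34 + (-1 + 6*26))² = (-34 + (-1 + 156))² = (-34 + 155)² = 121² = 14641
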